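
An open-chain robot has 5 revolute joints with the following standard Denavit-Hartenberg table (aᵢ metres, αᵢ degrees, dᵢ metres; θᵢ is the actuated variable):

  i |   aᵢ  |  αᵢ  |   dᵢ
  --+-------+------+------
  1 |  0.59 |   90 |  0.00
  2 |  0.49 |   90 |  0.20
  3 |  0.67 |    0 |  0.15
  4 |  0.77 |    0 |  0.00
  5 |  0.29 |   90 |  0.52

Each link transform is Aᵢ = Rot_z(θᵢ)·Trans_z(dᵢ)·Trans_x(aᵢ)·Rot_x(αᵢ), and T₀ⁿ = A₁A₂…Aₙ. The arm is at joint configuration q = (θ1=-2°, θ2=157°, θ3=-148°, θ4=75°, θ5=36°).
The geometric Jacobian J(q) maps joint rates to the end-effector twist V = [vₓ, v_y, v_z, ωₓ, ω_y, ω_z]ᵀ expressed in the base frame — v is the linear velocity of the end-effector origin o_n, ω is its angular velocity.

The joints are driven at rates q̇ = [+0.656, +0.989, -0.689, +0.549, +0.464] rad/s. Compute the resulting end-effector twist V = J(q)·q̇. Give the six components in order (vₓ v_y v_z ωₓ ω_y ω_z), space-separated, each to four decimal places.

o_n = [0.5402, 1.0477, 0.7646]
J₁: ẑ×o_n = [-1.0477, 0.5402, 0.0000], ω = ẑ
J2: z=[-0.0349, -0.9994, 0.0000] o=[0.5896, -0.0206, 0.0000] → [-0.7642, 0.0267, -0.0867, -0.0349, -0.9994, 0.0000]
J3: z=[0.3905, -0.0136, 0.9205] o=[0.1319, -0.2047, 0.1915] → [-1.1607, 0.1521, 0.4946, 0.3905, -0.0136, 0.9205]
J4: z=[0.3905, -0.0136, 0.9205] o=[0.7256, 0.1298, 0.1075] → [-0.8539, -0.4272, 0.3559, 0.3905, -0.0136, 0.9205]
J5: z=[0.3905, -0.0136, 0.9205] o=[0.5442, 0.8729, 0.1955] → [-0.1686, -0.2259, 0.0682, 0.3905, -0.0136, 0.9205]
V = J·q̇ = [-1.1904, -0.0633, -0.1995, 0.0920, -0.9928, 0.9542]

-1.1904 -0.0633 -0.1995 0.0920 -0.9928 0.9542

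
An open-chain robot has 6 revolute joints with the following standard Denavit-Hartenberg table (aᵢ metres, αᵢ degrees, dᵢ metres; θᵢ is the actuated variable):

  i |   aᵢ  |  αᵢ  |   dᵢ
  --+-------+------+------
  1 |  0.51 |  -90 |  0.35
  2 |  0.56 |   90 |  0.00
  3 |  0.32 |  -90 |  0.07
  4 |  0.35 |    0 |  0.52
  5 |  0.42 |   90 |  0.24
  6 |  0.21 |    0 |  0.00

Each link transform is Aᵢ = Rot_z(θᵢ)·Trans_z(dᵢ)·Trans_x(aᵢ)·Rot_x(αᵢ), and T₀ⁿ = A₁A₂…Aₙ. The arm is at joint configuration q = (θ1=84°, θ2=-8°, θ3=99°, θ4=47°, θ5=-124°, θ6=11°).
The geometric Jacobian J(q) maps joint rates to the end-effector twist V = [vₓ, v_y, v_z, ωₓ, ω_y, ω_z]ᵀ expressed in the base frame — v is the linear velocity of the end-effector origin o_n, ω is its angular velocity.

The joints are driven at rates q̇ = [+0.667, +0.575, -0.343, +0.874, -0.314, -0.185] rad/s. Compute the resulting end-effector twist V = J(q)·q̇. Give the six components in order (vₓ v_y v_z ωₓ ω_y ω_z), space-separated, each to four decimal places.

o_n = [-0.5507, 0.1731, 0.7227]
J₁: ẑ×o_n = [-0.1731, -0.5507, 0.0000], ω = ẑ
J2: z=[-0.9945, 0.1045, 0.0000] o=[0.0533, 0.5072, 0.3500] → [0.0390, 0.3707, 0.3954, -0.9945, 0.1045, 0.0000]
J3: z=[-0.0145, -0.1384, 0.9903] o=[0.1113, 1.0587, 0.4279] → [0.8362, -0.6512, -0.0787, -0.0145, -0.1384, 0.9903]
J4: z=[0.0533, -0.9891, -0.1375] o=[-0.2093, 1.0328, 0.4903] → [-0.3481, 0.0345, -0.3836, 0.0533, -0.9891, -0.1375]
J5: z=[0.0533, -0.9891, -0.1375] o=[-0.4161, 0.5417, 0.1601] → [-0.6071, -0.0115, -0.1528, 0.0533, -0.9891, -0.1375]
J6: z=[0.9696, 0.0184, 0.2440] o=[-0.5036, 0.2429, 0.5303] → [0.0206, -0.1980, -0.0668, 0.9696, 0.0184, 0.2440]
V = J·q̇ = [-0.4973, 0.1396, -0.0206, -0.7164, -0.4497, 0.2052]

-0.4973 0.1396 -0.0206 -0.7164 -0.4497 0.2052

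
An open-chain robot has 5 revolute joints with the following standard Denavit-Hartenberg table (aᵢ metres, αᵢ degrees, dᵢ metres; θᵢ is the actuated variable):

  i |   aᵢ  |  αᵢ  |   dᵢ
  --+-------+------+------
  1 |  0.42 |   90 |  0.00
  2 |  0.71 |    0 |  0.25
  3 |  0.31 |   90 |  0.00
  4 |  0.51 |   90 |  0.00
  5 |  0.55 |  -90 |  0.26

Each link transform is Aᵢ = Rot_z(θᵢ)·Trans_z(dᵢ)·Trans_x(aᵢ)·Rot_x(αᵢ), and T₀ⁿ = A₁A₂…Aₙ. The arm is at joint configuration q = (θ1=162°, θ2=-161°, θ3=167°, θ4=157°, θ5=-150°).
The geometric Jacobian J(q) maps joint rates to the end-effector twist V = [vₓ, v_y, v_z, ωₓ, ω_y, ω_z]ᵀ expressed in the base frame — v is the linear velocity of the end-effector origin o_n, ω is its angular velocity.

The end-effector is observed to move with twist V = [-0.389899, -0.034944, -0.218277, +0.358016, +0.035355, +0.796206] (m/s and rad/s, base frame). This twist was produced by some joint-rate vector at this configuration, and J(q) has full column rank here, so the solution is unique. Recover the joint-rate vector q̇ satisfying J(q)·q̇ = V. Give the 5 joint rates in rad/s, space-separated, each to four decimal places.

0.4940 0.2720 0.5700 -0.3350 -0.7580

o_n = [0.0617, 0.5083, 0.0821]
J₁: ẑ×o_n = [-0.5083, 0.0617, 0.0000], ω = ẑ
J2: z=[0.3090, 0.9511, 0.0000] o=[-0.3994, 0.1298, 0.0000] → [0.0781, -0.0254, -0.3216, 0.3090, 0.9511, 0.0000]
J3: z=[0.3090, 0.9511, 0.0000] o=[0.3163, 0.1601, -0.2312] → [0.2979, -0.0968, 0.3498, 0.3090, 0.9511, 0.0000]
J4: z=[-0.0994, 0.0323, -0.9945] o=[0.0231, 0.2554, -0.1987] → [0.2606, -0.0105, -0.0264, -0.0994, 0.0323, -0.9945]
J5: z=[-0.0851, 0.9955, 0.0408] o=[0.5287, 0.3006, -0.2478] → [0.3200, 0.0090, 0.4472, -0.0851, 0.9955, 0.0408]
q̇ = J⁺·V = [0.4940, 0.2720, 0.5700, -0.3350, -0.7580]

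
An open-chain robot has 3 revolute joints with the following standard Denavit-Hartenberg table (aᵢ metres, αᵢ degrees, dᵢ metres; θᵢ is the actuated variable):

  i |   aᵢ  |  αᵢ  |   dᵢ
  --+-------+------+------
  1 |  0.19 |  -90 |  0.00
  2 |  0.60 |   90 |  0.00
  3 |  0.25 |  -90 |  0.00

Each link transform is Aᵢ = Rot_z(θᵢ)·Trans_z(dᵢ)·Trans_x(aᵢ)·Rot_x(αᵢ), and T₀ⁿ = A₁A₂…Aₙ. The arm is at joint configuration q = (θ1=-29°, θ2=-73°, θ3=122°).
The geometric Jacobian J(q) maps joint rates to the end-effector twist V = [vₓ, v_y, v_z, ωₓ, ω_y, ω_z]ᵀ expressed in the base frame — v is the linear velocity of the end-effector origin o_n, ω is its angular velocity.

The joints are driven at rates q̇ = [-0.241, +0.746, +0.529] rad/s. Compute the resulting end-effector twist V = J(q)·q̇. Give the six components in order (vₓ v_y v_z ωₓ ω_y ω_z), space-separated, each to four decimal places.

o_n = [0.3885, 0.0270, 0.4471]
J₁: ẑ×o_n = [-0.0270, 0.3885, 0.0000], ω = ẑ
J2: z=[0.4848, 0.8746, 0.0000] o=[0.1662, -0.0921, 0.0000] → [0.3910, -0.2168, -0.1367, 0.4848, 0.8746, 0.0000]
J3: z=[-0.8364, 0.4636, 0.2924] o=[0.3196, -0.1772, 0.5738] → [-0.1184, -0.0858, -0.2027, -0.8364, 0.4636, 0.2924]
V = J·q̇ = [0.2356, -0.3007, -0.2092, -0.0808, 0.8977, -0.0863]

0.2356 -0.3007 -0.2092 -0.0808 0.8977 -0.0863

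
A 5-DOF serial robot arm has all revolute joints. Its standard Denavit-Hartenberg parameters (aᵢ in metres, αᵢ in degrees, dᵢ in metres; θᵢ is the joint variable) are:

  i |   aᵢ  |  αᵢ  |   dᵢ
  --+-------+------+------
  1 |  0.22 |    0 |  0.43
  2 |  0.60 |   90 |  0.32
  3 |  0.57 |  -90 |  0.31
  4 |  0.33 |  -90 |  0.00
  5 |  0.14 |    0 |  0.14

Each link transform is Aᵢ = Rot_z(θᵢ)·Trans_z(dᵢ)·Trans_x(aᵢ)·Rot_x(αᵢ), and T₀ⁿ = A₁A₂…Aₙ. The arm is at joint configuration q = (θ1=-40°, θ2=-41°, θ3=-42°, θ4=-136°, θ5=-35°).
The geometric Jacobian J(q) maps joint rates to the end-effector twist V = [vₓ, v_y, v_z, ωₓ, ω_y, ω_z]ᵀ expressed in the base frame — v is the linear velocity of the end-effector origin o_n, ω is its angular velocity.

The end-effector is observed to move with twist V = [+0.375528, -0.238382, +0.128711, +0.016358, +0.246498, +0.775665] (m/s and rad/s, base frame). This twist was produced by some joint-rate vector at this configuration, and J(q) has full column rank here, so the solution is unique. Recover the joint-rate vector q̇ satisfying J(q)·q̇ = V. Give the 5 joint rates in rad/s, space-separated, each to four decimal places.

o_n = [-0.3996, -1.1546, 0.5772]
J₁: ẑ×o_n = [1.1546, -0.3996, 0.0000], ω = ẑ
J2: z=[0.0000, 0.0000, 1.0000] o=[0.1685, -0.1414, 0.4300] → [1.0132, -0.5681, 0.0000, 0.0000, 0.0000, 1.0000]
J3: z=[-0.9877, -0.1564, 0.0000] o=[0.2624, -0.7340, 0.7500] → [0.0270, -0.1706, 0.3119, -0.9877, -0.1564, 0.0000]
J4: z=[0.1047, -0.6609, 0.7431] o=[0.0225, -1.2009, 0.3686] → [-0.1723, -0.3355, -0.2741, 0.1047, -0.6609, 0.7431]
J5: z=[-0.6297, -0.6224, -0.4648] o=[-0.2315, -1.0625, 0.5274] → [-0.0738, 0.1095, -0.0466, -0.6297, -0.6224, -0.4648]
q̇ = J⁺·V = [0.8660, -0.6450, 0.5150, 0.2510, -0.7920]

0.8660 -0.6450 0.5150 0.2510 -0.7920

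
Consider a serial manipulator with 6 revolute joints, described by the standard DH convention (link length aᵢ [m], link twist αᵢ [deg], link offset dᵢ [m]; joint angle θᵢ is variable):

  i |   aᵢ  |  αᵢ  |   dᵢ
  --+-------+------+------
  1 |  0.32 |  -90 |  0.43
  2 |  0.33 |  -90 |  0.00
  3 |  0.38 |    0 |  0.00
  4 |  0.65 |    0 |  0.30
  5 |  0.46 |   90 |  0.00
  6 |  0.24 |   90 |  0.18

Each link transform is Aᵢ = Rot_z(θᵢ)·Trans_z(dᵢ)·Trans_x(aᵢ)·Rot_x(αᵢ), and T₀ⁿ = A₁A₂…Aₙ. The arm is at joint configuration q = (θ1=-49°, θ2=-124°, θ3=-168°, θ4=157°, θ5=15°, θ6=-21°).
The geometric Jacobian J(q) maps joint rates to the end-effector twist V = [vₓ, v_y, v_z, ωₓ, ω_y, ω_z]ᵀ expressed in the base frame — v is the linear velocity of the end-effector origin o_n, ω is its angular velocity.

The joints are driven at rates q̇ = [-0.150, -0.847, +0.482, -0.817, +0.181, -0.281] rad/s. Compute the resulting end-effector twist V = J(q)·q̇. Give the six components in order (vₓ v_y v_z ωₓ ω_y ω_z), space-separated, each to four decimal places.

o_n = [0.1053, 0.3893, 1.6202]
J₁: ẑ×o_n = [-0.3893, 0.1053, 0.0000], ω = ẑ
J2: z=[0.7547, 0.6561, 0.0000] o=[0.2099, -0.2415, 0.4300] → [0.7808, -0.8983, 0.5447, 0.7547, 0.6561, 0.0000]
J3: z=[0.5439, -0.6257, 0.5592] o=[0.0889, -0.1022, 0.7036] → [-0.8484, -0.4893, 0.2776, 0.5439, -0.6257, 0.5592]
J4: z=[0.5439, -0.6257, 0.5592] o=[0.2849, -0.2073, 0.3954] → [-1.0999, -0.7665, 0.2121, 0.5439, -0.6257, 0.5592]
J5: z=[0.5439, -0.6257, 0.5592] o=[0.3076, -0.0443, 1.0922] → [-0.5729, -0.4003, 0.1093, 0.5439, -0.6257, 0.5592]
J6: z=[0.7273, 0.6839, 0.0578] o=[0.1150, 0.1283, 1.4726] → [0.0859, -0.1079, 0.1964, 0.7273, 0.6839, 0.0578]
V = J·q̇ = [-0.2411, 1.0933, -0.5363, -0.9274, -0.6515, -0.2524]

-0.2411 1.0933 -0.5363 -0.9274 -0.6515 -0.2524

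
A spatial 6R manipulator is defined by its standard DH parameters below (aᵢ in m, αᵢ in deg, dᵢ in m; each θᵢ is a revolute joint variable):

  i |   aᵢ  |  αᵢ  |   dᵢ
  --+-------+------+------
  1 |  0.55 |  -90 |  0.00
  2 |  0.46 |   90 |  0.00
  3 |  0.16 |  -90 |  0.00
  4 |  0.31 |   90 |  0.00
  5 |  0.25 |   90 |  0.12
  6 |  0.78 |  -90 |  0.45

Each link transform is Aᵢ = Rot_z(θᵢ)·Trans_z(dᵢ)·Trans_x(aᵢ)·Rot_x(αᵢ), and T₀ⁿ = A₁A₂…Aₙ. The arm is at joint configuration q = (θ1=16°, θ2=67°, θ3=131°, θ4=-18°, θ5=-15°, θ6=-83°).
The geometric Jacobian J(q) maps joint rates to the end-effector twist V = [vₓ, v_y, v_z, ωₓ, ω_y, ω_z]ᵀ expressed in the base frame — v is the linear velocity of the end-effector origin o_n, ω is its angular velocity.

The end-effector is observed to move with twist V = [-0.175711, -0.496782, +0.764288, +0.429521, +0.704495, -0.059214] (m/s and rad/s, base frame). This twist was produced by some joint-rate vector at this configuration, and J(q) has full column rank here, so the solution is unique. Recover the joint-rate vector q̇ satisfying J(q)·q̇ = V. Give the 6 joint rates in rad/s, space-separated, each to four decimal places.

-0.6570 0.8440 0.8450 0.5190 -0.0470 0.0990

o_n = [-0.0435, 1.0229, -0.4456]
J₁: ẑ×o_n = [-1.0229, -0.0435, 0.0000], ω = ẑ
J2: z=[-0.2756, 0.9613, 0.0000] o=[0.5287, 0.1516, 0.0000] → [-0.4284, -0.1228, 0.3099, -0.2756, 0.9613, 0.0000]
J3: z=[0.8848, 0.2537, 0.3907] o=[0.7015, 0.2011, -0.4234] → [-0.3267, -0.2714, 0.9161, 0.8848, 0.2537, 0.3907]
J4: z=[-0.1026, -0.7119, 0.6947] o=[0.6288, 0.3059, -0.3268] → [-0.4135, -0.4792, -0.5522, -0.1026, -0.7119, 0.6947]
J5: z=[0.9820, 0.0390, 0.1850] o=[0.5795, 0.5233, -0.1113] → [-0.1054, 0.2130, 0.5148, 0.9820, 0.0390, 0.1850]
J6: z=[0.1402, 0.5062, -0.8509] o=[0.6657, 0.7433, 0.0338] → [-0.0048, 0.6707, 0.3982, 0.1402, 0.5062, -0.8509]
q̇ = J⁺·V = [-0.6570, 0.8440, 0.8450, 0.5190, -0.0470, 0.0990]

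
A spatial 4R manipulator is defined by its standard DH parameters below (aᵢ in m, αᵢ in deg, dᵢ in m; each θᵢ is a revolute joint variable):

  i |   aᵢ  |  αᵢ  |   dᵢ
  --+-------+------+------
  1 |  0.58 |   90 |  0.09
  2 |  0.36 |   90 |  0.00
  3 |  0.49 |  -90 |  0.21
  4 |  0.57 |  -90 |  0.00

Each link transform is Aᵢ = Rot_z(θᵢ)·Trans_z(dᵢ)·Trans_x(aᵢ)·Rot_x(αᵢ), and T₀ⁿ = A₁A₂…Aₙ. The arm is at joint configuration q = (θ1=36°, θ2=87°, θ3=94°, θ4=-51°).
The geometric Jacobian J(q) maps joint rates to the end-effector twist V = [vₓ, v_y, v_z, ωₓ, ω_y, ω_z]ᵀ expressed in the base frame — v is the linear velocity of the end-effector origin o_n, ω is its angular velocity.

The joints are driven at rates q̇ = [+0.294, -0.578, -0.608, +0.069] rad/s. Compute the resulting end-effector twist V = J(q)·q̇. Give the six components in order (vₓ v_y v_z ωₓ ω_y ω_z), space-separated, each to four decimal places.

0.1510 0.4810 0.1272 -0.8367 0.1125 0.2571

o_n = [1.5072, 0.0485, 0.3562]
J₁: ẑ×o_n = [-0.0485, 1.5072, 0.0000], ω = ẑ
J2: z=[0.5878, -0.8090, 0.0000] o=[0.4692, 0.3409, 0.0900] → [-0.2154, -0.1565, 0.6678, 0.5878, -0.8090, 0.0000]
J3: z=[0.8079, 0.5870, -0.0523] o=[0.4845, 0.3520, 0.4495] → [-0.0706, 0.0219, -0.8455, 0.8079, 0.5870, -0.0523]
J4: z=[-0.0832, 0.0257, -0.9962] o=[0.9400, 0.0788, 0.4044] → [-0.0314, -0.5690, -0.0121, -0.0832, 0.0257, -0.9962]
V = J·q̇ = [0.1510, 0.4810, 0.1272, -0.8367, 0.1125, 0.2571]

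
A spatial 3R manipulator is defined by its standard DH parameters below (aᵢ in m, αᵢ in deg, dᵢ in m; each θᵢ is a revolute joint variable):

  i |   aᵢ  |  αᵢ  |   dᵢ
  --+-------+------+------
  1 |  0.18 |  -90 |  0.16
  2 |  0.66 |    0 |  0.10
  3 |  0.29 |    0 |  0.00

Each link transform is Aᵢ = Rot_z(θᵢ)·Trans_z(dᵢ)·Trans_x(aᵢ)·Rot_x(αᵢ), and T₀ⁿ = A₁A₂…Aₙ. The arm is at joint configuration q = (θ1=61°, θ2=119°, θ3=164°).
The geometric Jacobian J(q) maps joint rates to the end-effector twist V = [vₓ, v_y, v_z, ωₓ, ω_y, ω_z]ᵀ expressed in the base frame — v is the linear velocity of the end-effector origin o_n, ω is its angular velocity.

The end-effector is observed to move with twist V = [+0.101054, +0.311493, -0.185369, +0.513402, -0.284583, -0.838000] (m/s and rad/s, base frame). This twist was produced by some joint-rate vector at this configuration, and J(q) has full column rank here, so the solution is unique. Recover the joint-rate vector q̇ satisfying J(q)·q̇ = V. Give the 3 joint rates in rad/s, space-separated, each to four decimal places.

o_n = [-0.1237, -0.0169, -0.1347]
J₁: ẑ×o_n = [0.0169, -0.1237, 0.0000], ω = ẑ
J2: z=[-0.8746, 0.4848, 0.0000] o=[0.0873, 0.1574, 0.1600] → [-0.1429, -0.2577, 0.2547, -0.8746, 0.4848, 0.0000]
J3: z=[-0.8746, 0.4848, 0.0000] o=[-0.1553, -0.0739, -0.4172] → [0.1370, 0.2471, -0.0652, -0.8746, 0.4848, 0.0000]
q̇ = J⁺·V = [-0.8380, -0.6990, 0.1120]

-0.8380 -0.6990 0.1120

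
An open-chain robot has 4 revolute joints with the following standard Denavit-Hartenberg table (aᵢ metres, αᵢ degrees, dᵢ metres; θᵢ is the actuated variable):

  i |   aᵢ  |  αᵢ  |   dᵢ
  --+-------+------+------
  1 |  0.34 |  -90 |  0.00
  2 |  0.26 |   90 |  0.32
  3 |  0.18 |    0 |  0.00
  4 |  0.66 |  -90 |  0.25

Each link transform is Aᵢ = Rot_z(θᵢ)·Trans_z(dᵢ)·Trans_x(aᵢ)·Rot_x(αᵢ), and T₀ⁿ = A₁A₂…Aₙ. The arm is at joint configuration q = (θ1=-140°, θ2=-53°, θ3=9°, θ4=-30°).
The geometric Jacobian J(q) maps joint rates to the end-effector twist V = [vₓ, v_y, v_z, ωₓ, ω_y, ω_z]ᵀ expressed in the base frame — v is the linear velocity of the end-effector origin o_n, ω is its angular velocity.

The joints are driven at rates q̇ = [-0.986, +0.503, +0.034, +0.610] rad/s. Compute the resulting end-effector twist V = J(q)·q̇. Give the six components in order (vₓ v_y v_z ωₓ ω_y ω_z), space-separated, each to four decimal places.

-0.7684 -0.1736 -0.0977 0.7173 -0.0547 -0.5984

o_n = [-0.5216, -0.5834, 0.9922]
J₁: ẑ×o_n = [0.5834, -0.5216, 0.0000], ω = ẑ
J2: z=[0.6428, -0.7660, 0.0000] o=[-0.2605, -0.2185, 0.0000] → [-0.7600, -0.6378, -0.4346, 0.6428, -0.7660, 0.0000]
J3: z=[0.6118, 0.5134, 0.6018] o=[-0.1746, -0.5643, 0.2076] → [0.4143, -0.6888, 0.1664, 0.6118, 0.5134, 0.6018]
J4: z=[0.6118, 0.5134, 0.6018] o=[-0.2385, -0.6546, 0.3496] → [0.2870, -0.5635, 0.1889, 0.6118, 0.5134, 0.6018]
V = J·q̇ = [-0.7684, -0.1736, -0.0977, 0.7173, -0.0547, -0.5984]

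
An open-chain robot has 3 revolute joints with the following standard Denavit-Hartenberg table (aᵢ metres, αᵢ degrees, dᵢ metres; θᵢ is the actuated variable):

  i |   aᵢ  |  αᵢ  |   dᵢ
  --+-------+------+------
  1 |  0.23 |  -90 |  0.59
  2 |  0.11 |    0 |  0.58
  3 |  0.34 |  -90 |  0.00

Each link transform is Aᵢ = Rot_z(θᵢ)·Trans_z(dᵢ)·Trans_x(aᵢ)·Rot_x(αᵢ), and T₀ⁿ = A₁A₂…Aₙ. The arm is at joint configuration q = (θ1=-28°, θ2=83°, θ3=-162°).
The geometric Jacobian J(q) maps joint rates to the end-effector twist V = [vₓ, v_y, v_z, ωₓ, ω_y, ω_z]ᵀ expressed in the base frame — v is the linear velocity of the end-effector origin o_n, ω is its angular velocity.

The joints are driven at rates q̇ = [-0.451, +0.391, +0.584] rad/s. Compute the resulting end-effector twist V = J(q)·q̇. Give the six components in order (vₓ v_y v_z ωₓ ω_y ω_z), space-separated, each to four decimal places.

o_n = [0.5445, 0.3674, 0.8146]
J₁: ẑ×o_n = [-0.3674, 0.5445, 0.0000], ω = ẑ
J2: z=[0.4695, 0.8829, 0.0000] o=[0.2031, -0.1080, 0.5900] → [0.1983, -0.1054, -0.0783, 0.4695, 0.8829, 0.0000]
J3: z=[0.4695, 0.8829, 0.0000] o=[0.4872, 0.3978, 0.4808] → [0.2947, -0.1567, -0.0649, 0.4695, 0.8829, 0.0000]
V = J·q̇ = [0.4153, -0.3783, -0.0685, 0.4577, 0.8609, -0.4510]

0.4153 -0.3783 -0.0685 0.4577 0.8609 -0.4510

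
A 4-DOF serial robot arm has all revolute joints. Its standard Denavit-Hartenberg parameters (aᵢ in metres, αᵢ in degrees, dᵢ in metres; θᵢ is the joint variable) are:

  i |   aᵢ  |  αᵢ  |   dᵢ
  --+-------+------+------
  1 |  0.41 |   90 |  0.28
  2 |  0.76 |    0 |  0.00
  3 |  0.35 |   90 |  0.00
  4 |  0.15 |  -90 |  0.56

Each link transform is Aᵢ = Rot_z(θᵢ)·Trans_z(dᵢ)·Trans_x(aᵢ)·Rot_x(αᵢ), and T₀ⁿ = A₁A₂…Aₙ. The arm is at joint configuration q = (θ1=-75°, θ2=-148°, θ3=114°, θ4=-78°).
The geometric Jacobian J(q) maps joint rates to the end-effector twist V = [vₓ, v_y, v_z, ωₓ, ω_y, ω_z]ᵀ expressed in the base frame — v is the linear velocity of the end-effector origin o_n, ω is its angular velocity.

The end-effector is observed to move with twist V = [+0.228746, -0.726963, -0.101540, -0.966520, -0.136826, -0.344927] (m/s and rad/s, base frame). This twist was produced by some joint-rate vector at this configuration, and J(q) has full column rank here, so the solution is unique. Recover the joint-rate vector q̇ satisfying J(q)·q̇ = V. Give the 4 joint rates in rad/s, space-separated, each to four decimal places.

-0.1700 0.1350 0.8340 0.2110

o_n = [0.0818, 0.2617, -0.8002]
J₁: ẑ×o_n = [-0.2617, 0.0818, 0.0000], ω = ẑ
J2: z=[-0.9659, -0.2588, 0.0000] o=[0.1061, -0.3960, 0.2800] → [0.2796, -1.0434, -0.6416, -0.9659, -0.2588, 0.0000]
J3: z=[-0.9659, -0.2588, 0.0000] o=[-0.0607, 0.2265, -0.1227] → [0.1753, -0.6543, 0.0029, -0.9659, -0.2588, 0.0000]
J4: z=[-0.1447, 0.5401, -0.8290] o=[0.0144, -0.0538, -0.3185] → [0.0014, -0.1256, -0.0820, -0.1447, 0.5401, -0.8290]
q̇ = J⁺·V = [-0.1700, 0.1350, 0.8340, 0.2110]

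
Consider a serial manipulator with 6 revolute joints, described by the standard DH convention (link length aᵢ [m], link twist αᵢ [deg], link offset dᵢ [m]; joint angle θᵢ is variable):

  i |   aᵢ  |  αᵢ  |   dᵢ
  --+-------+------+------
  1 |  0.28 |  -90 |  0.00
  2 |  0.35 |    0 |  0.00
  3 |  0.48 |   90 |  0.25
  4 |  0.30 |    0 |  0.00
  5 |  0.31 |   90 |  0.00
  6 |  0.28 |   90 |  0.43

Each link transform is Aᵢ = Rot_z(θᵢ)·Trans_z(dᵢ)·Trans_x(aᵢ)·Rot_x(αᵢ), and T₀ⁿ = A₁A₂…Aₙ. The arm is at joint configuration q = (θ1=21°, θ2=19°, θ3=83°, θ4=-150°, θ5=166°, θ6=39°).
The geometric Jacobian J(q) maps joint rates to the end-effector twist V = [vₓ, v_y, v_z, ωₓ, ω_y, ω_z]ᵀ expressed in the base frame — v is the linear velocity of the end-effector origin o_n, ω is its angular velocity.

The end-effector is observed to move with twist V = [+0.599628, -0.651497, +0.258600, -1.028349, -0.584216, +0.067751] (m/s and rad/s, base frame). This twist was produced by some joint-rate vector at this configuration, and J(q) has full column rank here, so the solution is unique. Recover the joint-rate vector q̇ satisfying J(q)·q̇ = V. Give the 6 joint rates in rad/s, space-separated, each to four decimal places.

-0.2600 0.2070 -0.6540 -0.3060 -0.9060 -0.2810

o_n = [0.6273, 0.0609, -0.9780]
J₁: ẑ×o_n = [-0.0609, 0.6273, 0.0000], ω = ẑ
J2: z=[-0.3584, 0.9336, 0.0000] o=[0.2614, 0.1003, 0.0000] → [-0.9130, -0.3505, -0.3274, -0.3584, 0.9336, 0.0000]
J3: z=[-0.3584, 0.9336, 0.0000] o=[0.5704, 0.2189, -0.1139] → [-0.8066, -0.3096, 0.0035, -0.3584, 0.9336, 0.0000]
J4: z=[0.9132, 0.3505, -0.2079] o=[0.3876, 0.4166, -0.5835] → [-0.2122, 0.3104, -0.4088, 0.9132, 0.3505, -0.2079]
J5: z=[0.9132, 0.3505, -0.2079] o=[0.4918, 0.2959, -0.3293] → [-0.2762, 0.5642, -0.2621, 0.9132, 0.3505, -0.2079]
J6: z=[0.2910, -0.9180, -0.2696] o=[0.4033, 0.3535, -0.6208] → [0.2490, 0.0436, 0.1204, 0.2910, -0.9180, -0.2696]
q̇ = J⁺·V = [-0.2600, 0.2070, -0.6540, -0.3060, -0.9060, -0.2810]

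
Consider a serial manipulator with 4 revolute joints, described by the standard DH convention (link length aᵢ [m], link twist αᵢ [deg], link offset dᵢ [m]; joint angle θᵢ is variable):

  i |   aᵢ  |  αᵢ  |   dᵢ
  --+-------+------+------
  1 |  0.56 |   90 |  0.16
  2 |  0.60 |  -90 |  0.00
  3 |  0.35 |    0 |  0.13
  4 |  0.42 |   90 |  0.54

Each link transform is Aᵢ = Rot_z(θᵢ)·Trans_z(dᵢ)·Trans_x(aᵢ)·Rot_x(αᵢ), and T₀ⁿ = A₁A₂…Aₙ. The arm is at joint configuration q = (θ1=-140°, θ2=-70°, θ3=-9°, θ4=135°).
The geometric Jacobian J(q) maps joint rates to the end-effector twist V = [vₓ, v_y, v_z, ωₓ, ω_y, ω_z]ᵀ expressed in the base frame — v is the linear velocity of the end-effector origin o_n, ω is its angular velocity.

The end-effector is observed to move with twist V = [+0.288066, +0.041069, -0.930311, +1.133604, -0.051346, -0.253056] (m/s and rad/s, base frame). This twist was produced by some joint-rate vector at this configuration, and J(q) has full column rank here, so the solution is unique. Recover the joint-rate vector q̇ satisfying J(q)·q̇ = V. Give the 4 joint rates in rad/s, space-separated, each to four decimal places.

o_n = [-0.9112, -1.1366, -0.2675]
J₁: ẑ×o_n = [1.1366, -0.9112, 0.0000], ω = ẑ
J2: z=[-0.6428, 0.7660, 0.0000] o=[-0.4290, -0.3600, 0.1600] → [-0.3275, -0.2748, 0.8686, -0.6428, 0.7660, 0.0000]
J3: z=[-0.7198, -0.6040, 0.3420] o=[-0.5862, -0.4919, -0.4038] → [0.1382, -0.0130, 0.2678, -0.7198, -0.6040, 0.3420]
J4: z=[-0.7198, -0.6040, 0.3420] o=[-0.8055, -0.6044, -0.6842] → [-0.0697, 0.2638, 0.3193, -0.7198, -0.6040, 0.3420]
q̇ = J⁺·V = [0.0510, -0.7680, -0.4010, -0.4880]

0.0510 -0.7680 -0.4010 -0.4880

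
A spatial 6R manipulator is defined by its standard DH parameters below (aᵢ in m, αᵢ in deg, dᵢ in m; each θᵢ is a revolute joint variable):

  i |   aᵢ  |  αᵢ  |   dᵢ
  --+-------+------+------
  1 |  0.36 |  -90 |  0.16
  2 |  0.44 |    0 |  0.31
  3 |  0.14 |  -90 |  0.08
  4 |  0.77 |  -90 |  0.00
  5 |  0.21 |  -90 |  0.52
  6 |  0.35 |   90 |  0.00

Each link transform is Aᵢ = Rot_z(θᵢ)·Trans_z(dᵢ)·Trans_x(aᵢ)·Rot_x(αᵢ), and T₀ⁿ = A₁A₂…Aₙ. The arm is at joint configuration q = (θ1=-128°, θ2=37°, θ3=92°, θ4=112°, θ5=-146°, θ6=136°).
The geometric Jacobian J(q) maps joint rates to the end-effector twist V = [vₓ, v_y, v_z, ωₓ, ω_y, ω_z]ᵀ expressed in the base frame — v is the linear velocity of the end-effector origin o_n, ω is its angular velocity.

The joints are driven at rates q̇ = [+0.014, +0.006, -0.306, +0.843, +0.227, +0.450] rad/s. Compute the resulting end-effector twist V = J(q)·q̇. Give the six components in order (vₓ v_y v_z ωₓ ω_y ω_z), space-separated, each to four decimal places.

o_n = [-0.8100, -0.6269, 0.2054]
J₁: ẑ×o_n = [0.6269, -0.8100, 0.0000], ω = ẑ
J2: z=[0.7880, -0.6157, 0.0000] o=[-0.2216, -0.2837, 0.1600] → [-0.0280, -0.0358, -0.6327, 0.7880, -0.6157, 0.0000]
J3: z=[0.7880, -0.6157, 0.0000] o=[-0.1937, -0.7514, -0.1048] → [-0.1910, -0.2445, -0.2813, 0.7880, -0.6157, 0.0000]
J4: z=[0.4785, 0.6124, 0.6293] o=[-0.0764, -0.7313, -0.2136] → [0.1909, -0.6622, 0.4992, 0.4785, 0.6124, 0.6293]
J5: z=[-0.0640, -0.6904, 0.7206] o=[-0.7508, -0.4348, 0.0106] → [0.0039, -0.0302, -0.0286, -0.0640, -0.6904, 0.7206]
J6: z=[-0.0931, 0.7230, 0.6845] o=[-0.5754, -0.7889, 0.4085] → [-0.2577, -0.1795, 0.1545, -0.0931, 0.7230, 0.6845]
V = J·q̇ = [0.1129, -0.5826, 0.5661, 0.1105, 0.8696, 1.0161]

0.1129 -0.5826 0.5661 0.1105 0.8696 1.0161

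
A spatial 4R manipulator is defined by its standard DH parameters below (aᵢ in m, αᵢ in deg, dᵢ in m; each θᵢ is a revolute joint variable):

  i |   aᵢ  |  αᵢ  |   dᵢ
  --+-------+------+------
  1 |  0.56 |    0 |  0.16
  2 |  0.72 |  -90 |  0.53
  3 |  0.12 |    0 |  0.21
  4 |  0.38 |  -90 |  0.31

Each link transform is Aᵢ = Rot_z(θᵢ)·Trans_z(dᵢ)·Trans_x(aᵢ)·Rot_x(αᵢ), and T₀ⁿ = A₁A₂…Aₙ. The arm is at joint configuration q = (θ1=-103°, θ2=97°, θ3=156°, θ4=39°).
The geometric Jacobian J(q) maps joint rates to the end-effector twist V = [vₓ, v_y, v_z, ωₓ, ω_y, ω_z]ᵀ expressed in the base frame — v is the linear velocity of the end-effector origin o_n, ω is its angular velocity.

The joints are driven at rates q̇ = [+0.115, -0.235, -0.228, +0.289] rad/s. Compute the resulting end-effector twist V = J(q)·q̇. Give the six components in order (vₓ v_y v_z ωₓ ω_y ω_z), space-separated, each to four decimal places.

0.1388 -0.0518 -0.0026 0.0064 0.0607 -0.1200

o_n = [0.1704, -0.0539, 0.7395]
J₁: ẑ×o_n = [0.0539, 0.1704, -0.0000], ω = ẑ
J2: z=[0.0000, 0.0000, 1.0000] o=[-0.1260, -0.5456, 0.1600] → [-0.4917, 0.2963, 0.0000, 0.0000, 0.0000, 1.0000]
J3: z=[0.1045, 0.9945, 0.0000] o=[0.5901, -0.6209, 0.6900] → [0.0493, -0.0052, 0.4767, 0.1045, 0.9945, 0.0000]
J4: z=[0.1045, 0.9945, 0.0000] o=[0.5030, -0.4006, 0.6412] → [0.0978, -0.0103, 0.3671, 0.1045, 0.9945, 0.0000]
V = J·q̇ = [0.1388, -0.0518, -0.0026, 0.0064, 0.0607, -0.1200]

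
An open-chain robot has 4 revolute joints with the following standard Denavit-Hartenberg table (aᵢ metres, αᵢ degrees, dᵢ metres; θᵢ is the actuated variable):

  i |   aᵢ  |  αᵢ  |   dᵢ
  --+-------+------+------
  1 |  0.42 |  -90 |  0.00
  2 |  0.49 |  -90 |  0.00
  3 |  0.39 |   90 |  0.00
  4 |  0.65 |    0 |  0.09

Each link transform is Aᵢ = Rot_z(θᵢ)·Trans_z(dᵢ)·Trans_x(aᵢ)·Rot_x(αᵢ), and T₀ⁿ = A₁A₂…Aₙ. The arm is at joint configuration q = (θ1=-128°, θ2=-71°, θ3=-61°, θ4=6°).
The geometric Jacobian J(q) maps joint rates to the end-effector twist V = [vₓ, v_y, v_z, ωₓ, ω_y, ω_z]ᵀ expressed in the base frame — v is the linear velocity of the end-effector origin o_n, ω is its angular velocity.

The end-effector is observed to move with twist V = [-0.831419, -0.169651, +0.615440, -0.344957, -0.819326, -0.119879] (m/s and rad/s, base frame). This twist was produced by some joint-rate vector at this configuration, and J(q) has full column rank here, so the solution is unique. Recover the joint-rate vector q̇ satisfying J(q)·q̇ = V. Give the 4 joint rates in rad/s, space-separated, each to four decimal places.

o_n = [0.2674, -1.2010, 0.8419]
J₁: ẑ×o_n = [1.2010, 0.2674, -0.0000], ω = ẑ
J2: z=[0.7880, -0.6157, 0.0000] o=[-0.2586, -0.3310, 0.0000] → [-0.5183, -0.6634, -0.3617, 0.7880, -0.6157, 0.0000]
J3: z=[-0.5821, -0.7451, -0.3256] o=[-0.3568, -0.4567, 0.4633] → [-0.5244, 0.0171, 0.8984, -0.5821, -0.7451, -0.3256]
J4: z=[0.5573, -0.0741, -0.8270] o=[-0.1259, -0.7152, 0.6421] → [-0.4165, -0.4366, -0.2416, 0.5573, -0.0741, -0.8270]
q̇ = J⁺·V = [-0.3480, 0.5070, 0.7370, -0.5660]

-0.3480 0.5070 0.7370 -0.5660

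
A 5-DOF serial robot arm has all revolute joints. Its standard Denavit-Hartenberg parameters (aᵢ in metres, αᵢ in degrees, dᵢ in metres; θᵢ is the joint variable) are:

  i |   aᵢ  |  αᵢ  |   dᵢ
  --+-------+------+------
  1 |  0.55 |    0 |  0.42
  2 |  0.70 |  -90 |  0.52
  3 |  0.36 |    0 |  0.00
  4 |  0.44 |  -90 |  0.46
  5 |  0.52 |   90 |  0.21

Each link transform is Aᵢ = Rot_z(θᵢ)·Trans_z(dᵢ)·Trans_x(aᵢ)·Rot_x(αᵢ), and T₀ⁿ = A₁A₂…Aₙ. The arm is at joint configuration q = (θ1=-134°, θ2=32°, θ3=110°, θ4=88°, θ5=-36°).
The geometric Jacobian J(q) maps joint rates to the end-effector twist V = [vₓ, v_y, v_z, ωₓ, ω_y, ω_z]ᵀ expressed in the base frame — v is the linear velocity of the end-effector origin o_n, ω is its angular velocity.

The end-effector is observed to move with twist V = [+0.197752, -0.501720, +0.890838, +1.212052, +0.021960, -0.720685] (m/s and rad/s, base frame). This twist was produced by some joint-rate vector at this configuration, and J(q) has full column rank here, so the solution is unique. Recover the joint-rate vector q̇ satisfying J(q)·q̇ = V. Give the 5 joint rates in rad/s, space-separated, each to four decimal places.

-0.1140 0.2350 0.6850 0.4960 -0.8850

o_n = [0.4036, -0.3819, 1.0674]
J₁: ẑ×o_n = [0.3819, 0.4036, -0.0000], ω = ẑ
J2: z=[0.0000, 0.0000, 1.0000] o=[-0.3821, -0.3956, 0.4200] → [-0.0137, 0.7857, 0.0000, 0.0000, 0.0000, 1.0000]
J3: z=[0.9781, -0.2079, 0.0000] o=[-0.5276, -1.0803, 0.9400] → [-0.0265, -0.1246, 0.8768, 0.9781, -0.2079, 0.0000]
J4: z=[0.9781, -0.2079, 0.0000] o=[-0.5020, -0.9599, 0.6017] → [-0.0968, -0.4555, 0.7537, 0.9781, -0.2079, 0.0000]
J5: z=[-0.0642, -0.3023, 0.9511] o=[0.0350, -0.6462, 0.7377] → [-0.3511, 0.3718, 0.0945, -0.0642, -0.3023, 0.9511]
q̇ = J⁺·V = [-0.1140, 0.2350, 0.6850, 0.4960, -0.8850]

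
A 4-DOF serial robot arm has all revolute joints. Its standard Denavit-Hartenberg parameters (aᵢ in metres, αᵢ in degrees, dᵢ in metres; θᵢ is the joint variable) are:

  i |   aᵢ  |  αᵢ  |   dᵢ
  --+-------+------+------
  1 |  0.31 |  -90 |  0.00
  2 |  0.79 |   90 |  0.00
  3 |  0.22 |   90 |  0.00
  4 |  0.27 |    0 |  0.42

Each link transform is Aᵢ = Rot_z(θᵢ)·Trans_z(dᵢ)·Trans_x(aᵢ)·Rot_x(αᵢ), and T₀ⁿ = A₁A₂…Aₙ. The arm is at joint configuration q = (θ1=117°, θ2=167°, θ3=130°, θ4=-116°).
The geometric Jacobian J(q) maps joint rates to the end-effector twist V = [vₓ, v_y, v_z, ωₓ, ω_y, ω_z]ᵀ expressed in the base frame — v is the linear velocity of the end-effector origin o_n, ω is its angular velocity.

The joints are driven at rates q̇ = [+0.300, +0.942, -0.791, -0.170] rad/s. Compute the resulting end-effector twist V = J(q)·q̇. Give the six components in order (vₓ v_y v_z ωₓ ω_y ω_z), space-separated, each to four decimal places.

o_n = [0.0370, -0.8388, 0.0011]
J₁: ẑ×o_n = [0.8388, 0.0370, -0.0000], ω = ẑ
J2: z=[-0.8910, -0.4540, 0.0000] o=[-0.1407, 0.2762, 0.0000] → [-0.0005, 0.0009, 1.0742, -0.8910, -0.4540, 0.0000]
J3: z=[-0.1021, 0.2004, -0.9744] o=[0.2087, -0.4096, -0.1777] → [-0.3823, 0.1856, 0.0782, -0.1021, 0.2004, -0.9744]
J4: z=[-0.2339, -0.9569, -0.1723] o=[-0.0040, -0.3634, -0.1459] → [-0.2226, 0.0273, 0.1504, -0.2339, -0.9569, -0.1723]
V = J·q̇ = [0.5914, -0.1394, 0.9244, -0.7188, -0.4235, 1.1000]

0.5914 -0.1394 0.9244 -0.7188 -0.4235 1.1000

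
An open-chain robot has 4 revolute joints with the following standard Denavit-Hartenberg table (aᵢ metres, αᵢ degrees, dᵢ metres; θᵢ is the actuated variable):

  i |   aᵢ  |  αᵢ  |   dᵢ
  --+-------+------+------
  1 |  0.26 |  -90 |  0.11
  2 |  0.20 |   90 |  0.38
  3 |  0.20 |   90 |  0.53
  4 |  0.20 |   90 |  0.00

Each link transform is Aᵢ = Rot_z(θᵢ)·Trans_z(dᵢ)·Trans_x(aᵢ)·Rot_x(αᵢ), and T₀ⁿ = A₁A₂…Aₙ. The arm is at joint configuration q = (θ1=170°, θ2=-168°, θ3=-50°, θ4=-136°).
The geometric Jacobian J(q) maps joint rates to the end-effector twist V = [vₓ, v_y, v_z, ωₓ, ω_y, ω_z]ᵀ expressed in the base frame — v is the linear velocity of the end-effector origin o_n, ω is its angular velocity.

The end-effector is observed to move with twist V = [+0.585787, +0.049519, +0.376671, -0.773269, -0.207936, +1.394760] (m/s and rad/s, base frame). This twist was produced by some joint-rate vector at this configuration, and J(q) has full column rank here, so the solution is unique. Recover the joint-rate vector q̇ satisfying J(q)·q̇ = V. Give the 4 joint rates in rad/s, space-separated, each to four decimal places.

o_n = [-0.0071, -0.3410, -0.2234]
J₁: ẑ×o_n = [0.3410, -0.0071, 0.0000], ω = ẑ
J2: z=[-0.1736, -0.9848, 0.0000] o=[-0.2561, 0.0451, 0.1100] → [0.3284, -0.0579, 0.3122, -0.1736, -0.9848, 0.0000]
J3: z=[0.2048, -0.0361, -0.9781] o=[-0.1294, -0.3630, 0.1516] → [0.0352, -0.0428, 0.0089, 0.2048, -0.0361, -0.9781]
J4: z=[-0.6263, 0.7631, -0.1593] o=[0.1296, -0.2531, -0.3401] → [0.0750, 0.0948, 0.1593, -0.6263, 0.7631, -0.1593]
q̇ = J⁺·V = [0.8190, 0.8340, -0.7140, 0.7700]

0.8190 0.8340 -0.7140 0.7700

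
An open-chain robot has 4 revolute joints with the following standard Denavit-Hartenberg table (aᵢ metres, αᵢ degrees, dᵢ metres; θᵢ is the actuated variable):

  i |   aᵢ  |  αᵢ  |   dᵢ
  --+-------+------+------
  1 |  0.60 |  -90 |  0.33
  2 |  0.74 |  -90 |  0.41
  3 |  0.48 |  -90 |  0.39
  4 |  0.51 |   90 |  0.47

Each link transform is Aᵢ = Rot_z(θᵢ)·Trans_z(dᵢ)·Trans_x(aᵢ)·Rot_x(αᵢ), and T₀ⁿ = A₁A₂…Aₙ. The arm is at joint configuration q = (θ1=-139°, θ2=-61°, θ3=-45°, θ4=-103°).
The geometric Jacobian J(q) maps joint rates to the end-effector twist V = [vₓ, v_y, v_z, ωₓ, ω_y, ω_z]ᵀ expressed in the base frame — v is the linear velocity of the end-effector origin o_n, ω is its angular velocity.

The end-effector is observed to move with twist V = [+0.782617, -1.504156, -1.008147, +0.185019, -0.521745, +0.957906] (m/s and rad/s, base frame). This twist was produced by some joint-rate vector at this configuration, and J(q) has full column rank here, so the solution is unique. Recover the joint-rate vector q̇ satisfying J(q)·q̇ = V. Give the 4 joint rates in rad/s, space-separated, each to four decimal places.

0.7800 0.7690 0.0910 0.3590

o_n = [-1.3047, -1.5793, 1.0638]
J₁: ẑ×o_n = [1.5793, -1.3047, 0.0000], ω = ẑ
J2: z=[0.6561, -0.7547, 0.0000] o=[-0.4528, -0.3936, 0.3300] → [-0.5538, -0.4814, -1.4208, 0.6561, -0.7547, 0.0000]
J3: z=[-0.6601, -0.5738, -0.4848] o=[-0.4546, -0.9384, 0.9772] → [-0.3604, 0.4693, -0.0648, -0.6601, -0.5738, -0.4848]
J4: z=[-0.7226, 0.3088, 0.6184] o=[-0.6135, -1.5263, 1.0850] → [0.0262, -0.4428, 0.2517, -0.7226, 0.3088, 0.6184]
q̇ = J⁺·V = [0.7800, 0.7690, 0.0910, 0.3590]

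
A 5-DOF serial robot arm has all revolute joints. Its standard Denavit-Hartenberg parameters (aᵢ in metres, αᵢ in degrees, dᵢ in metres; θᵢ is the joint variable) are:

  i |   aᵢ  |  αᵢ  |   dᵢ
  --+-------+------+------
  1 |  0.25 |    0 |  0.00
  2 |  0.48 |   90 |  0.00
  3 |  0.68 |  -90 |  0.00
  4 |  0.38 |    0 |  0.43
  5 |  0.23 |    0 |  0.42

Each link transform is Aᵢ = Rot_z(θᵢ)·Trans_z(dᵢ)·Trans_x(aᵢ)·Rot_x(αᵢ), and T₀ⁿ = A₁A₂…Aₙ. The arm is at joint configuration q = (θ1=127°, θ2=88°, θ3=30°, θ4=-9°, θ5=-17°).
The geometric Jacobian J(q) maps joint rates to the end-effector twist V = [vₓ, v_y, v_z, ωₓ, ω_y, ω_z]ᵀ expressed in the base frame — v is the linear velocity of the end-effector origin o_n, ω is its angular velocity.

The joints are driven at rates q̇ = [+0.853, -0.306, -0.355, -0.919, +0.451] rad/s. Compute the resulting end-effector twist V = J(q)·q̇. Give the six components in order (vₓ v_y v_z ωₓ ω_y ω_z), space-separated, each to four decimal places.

o_n = [-1.1827, -0.3275, 1.3671]
J₁: ẑ×o_n = [0.3275, -1.1827, 0.0000], ω = ẑ
J2: z=[0.0000, 0.0000, 1.0000] o=[-0.1505, 0.1997, 0.0000] → [0.5272, -1.0323, 0.0000, 0.0000, 0.0000, 1.0000]
J3: z=[-0.5736, 0.8192, 0.0000] o=[-0.5436, -0.0757, 0.0000] → [1.1199, 0.7842, 0.6680, -0.5736, 0.8192, 0.0000]
J4: z=[0.4096, 0.2868, 0.8660] o=[-1.0260, -0.4134, 0.3400] → [0.2201, -0.5564, 0.0801, 0.4096, 0.2868, 0.8660]
J5: z=[0.4096, 0.2868, 0.8660] o=[-1.1503, -0.4279, 0.9001] → [0.0470, -0.2194, 0.0504, 0.4096, 0.2868, 0.8660]
V = J·q̇ = [-0.4606, -0.5590, -0.2880, 0.0119, -0.4250, 0.1417]

-0.4606 -0.5590 -0.2880 0.0119 -0.4250 0.1417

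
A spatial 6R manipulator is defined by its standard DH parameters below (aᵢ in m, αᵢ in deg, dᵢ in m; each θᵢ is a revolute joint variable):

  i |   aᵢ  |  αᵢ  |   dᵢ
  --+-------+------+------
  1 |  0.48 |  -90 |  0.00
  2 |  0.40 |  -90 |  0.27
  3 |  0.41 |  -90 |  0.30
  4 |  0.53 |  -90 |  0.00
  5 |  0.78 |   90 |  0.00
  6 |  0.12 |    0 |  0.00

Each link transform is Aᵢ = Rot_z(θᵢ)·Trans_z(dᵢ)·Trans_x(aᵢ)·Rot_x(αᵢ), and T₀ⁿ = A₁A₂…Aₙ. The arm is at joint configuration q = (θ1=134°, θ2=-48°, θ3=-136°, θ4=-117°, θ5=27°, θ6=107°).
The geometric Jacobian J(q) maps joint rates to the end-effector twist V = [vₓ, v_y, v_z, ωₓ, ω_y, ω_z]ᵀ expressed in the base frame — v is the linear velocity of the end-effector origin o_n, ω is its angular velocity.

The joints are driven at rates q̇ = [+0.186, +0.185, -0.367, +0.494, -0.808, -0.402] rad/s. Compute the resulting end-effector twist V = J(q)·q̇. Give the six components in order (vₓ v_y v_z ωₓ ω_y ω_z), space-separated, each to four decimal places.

o_n = [-1.1553, 1.1876, -0.8087]
J₁: ẑ×o_n = [-1.1876, -1.1553, 0.0000], ω = ẑ
J2: z=[-0.7193, -0.6947, 0.0000] o=[-0.3334, 0.3453, 0.0000] → [0.5618, -0.5818, -1.1768, -0.7193, -0.6947, 0.0000]
J3: z=[-0.5162, 0.5346, -0.6691] o=[-0.7136, 0.3503, 0.2973] → [-0.0310, -0.2754, -0.1961, -0.5162, 0.5346, -0.6691]
J4: z=[-0.8403, -0.1653, 0.5162] o=[-0.9362, 0.1708, -0.1227] → [-0.4114, -0.6896, -0.8906, -0.8403, -0.1653, 0.5162]
J5: z=[-0.3817, -0.4958, -0.7801] o=[-1.1402, 0.6227, -0.3100] → [0.6879, -0.1786, -0.2231, -0.3817, -0.4958, -0.7801]
J6: z=[-0.9235, 0.2397, 0.2995] o=[-1.1102, 1.2738, -0.7385] → [0.0090, -0.0784, 0.0904, -0.9235, 0.2397, 0.2995]
V = J·q̇ = [-0.8683, -0.3863, -0.4418, 0.3209, -0.1022, 1.1965]

-0.8683 -0.3863 -0.4418 0.3209 -0.1022 1.1965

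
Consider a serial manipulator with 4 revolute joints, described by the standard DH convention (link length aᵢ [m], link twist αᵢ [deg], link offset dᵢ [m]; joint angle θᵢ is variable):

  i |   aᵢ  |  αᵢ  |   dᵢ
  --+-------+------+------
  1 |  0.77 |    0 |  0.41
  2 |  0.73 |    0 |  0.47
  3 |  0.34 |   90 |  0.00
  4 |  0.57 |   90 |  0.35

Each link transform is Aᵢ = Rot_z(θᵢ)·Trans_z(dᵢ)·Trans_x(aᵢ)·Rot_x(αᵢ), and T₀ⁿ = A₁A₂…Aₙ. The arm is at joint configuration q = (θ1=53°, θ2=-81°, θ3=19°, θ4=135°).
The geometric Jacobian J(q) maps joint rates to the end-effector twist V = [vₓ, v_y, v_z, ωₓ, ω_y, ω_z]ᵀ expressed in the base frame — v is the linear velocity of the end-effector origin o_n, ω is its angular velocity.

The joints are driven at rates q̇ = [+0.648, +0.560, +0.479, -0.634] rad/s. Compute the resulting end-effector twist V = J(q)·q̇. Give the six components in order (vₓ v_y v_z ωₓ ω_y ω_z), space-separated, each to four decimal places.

o_n = [0.9909, -0.0636, 1.2831]
J₁: ẑ×o_n = [0.0636, 0.9909, -0.0000], ω = ẑ
J2: z=[0.0000, 0.0000, 1.0000] o=[0.4634, 0.6149, 0.4100] → [0.6785, 0.5275, -0.0000, 0.0000, 0.0000, 1.0000]
J3: z=[0.0000, 0.0000, 1.0000] o=[1.1079, 0.2722, 0.8800] → [0.3358, -0.1170, 0.0000, 0.0000, 0.0000, 1.0000]
J4: z=[-0.1564, -0.9877, 0.0000] o=[1.4438, 0.2190, 0.8800] → [-0.3981, 0.0631, -0.4031, -0.1564, -0.9877, 0.0000]
V = J·q̇ = [0.8344, 0.8415, 0.2555, 0.0992, 0.6262, 1.6870]

0.8344 0.8415 0.2555 0.0992 0.6262 1.6870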